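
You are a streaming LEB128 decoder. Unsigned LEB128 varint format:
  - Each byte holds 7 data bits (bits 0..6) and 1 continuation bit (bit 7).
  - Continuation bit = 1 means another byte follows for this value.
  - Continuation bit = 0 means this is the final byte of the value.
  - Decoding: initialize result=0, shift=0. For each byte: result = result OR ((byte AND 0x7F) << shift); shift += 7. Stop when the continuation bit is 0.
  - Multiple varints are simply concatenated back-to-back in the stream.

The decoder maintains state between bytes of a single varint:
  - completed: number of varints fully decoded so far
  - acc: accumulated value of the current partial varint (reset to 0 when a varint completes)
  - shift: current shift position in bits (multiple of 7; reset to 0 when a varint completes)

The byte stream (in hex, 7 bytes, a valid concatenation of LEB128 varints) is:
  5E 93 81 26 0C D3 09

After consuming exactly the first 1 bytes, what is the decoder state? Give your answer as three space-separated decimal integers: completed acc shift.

Answer: 1 0 0

Derivation:
byte[0]=0x5E cont=0 payload=0x5E: varint #1 complete (value=94); reset -> completed=1 acc=0 shift=0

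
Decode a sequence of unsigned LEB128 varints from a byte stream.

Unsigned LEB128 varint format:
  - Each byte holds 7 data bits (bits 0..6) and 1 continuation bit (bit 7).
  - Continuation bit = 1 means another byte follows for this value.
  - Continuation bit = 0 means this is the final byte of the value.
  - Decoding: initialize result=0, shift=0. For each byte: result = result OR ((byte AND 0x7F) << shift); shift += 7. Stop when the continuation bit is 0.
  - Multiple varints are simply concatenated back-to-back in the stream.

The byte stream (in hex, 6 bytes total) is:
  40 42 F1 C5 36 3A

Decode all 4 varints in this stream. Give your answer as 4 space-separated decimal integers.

Answer: 64 66 893681 58

Derivation:
  byte[0]=0x40 cont=0 payload=0x40=64: acc |= 64<<0 -> acc=64 shift=7 [end]
Varint 1: bytes[0:1] = 40 -> value 64 (1 byte(s))
  byte[1]=0x42 cont=0 payload=0x42=66: acc |= 66<<0 -> acc=66 shift=7 [end]
Varint 2: bytes[1:2] = 42 -> value 66 (1 byte(s))
  byte[2]=0xF1 cont=1 payload=0x71=113: acc |= 113<<0 -> acc=113 shift=7
  byte[3]=0xC5 cont=1 payload=0x45=69: acc |= 69<<7 -> acc=8945 shift=14
  byte[4]=0x36 cont=0 payload=0x36=54: acc |= 54<<14 -> acc=893681 shift=21 [end]
Varint 3: bytes[2:5] = F1 C5 36 -> value 893681 (3 byte(s))
  byte[5]=0x3A cont=0 payload=0x3A=58: acc |= 58<<0 -> acc=58 shift=7 [end]
Varint 4: bytes[5:6] = 3A -> value 58 (1 byte(s))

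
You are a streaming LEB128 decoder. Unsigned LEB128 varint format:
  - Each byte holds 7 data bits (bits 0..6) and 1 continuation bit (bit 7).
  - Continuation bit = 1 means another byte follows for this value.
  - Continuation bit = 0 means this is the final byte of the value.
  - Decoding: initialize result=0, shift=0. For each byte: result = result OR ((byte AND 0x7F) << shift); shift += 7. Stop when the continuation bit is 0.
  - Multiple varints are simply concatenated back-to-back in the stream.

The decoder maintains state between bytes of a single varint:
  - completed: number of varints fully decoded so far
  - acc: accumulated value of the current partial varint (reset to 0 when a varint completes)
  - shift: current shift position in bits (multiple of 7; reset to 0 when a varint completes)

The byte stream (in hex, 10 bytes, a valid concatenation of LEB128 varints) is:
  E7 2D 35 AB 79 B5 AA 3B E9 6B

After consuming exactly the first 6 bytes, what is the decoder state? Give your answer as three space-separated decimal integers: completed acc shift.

byte[0]=0xE7 cont=1 payload=0x67: acc |= 103<<0 -> completed=0 acc=103 shift=7
byte[1]=0x2D cont=0 payload=0x2D: varint #1 complete (value=5863); reset -> completed=1 acc=0 shift=0
byte[2]=0x35 cont=0 payload=0x35: varint #2 complete (value=53); reset -> completed=2 acc=0 shift=0
byte[3]=0xAB cont=1 payload=0x2B: acc |= 43<<0 -> completed=2 acc=43 shift=7
byte[4]=0x79 cont=0 payload=0x79: varint #3 complete (value=15531); reset -> completed=3 acc=0 shift=0
byte[5]=0xB5 cont=1 payload=0x35: acc |= 53<<0 -> completed=3 acc=53 shift=7

Answer: 3 53 7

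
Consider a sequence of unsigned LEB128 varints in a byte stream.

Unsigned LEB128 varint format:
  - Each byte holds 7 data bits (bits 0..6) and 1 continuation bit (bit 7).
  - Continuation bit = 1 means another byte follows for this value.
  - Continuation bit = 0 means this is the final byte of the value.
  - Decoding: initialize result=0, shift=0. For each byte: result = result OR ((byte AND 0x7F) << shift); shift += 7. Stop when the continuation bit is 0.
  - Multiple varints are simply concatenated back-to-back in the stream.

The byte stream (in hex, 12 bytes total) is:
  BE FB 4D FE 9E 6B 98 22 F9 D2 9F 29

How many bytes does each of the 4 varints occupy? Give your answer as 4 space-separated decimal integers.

  byte[0]=0xBE cont=1 payload=0x3E=62: acc |= 62<<0 -> acc=62 shift=7
  byte[1]=0xFB cont=1 payload=0x7B=123: acc |= 123<<7 -> acc=15806 shift=14
  byte[2]=0x4D cont=0 payload=0x4D=77: acc |= 77<<14 -> acc=1277374 shift=21 [end]
Varint 1: bytes[0:3] = BE FB 4D -> value 1277374 (3 byte(s))
  byte[3]=0xFE cont=1 payload=0x7E=126: acc |= 126<<0 -> acc=126 shift=7
  byte[4]=0x9E cont=1 payload=0x1E=30: acc |= 30<<7 -> acc=3966 shift=14
  byte[5]=0x6B cont=0 payload=0x6B=107: acc |= 107<<14 -> acc=1757054 shift=21 [end]
Varint 2: bytes[3:6] = FE 9E 6B -> value 1757054 (3 byte(s))
  byte[6]=0x98 cont=1 payload=0x18=24: acc |= 24<<0 -> acc=24 shift=7
  byte[7]=0x22 cont=0 payload=0x22=34: acc |= 34<<7 -> acc=4376 shift=14 [end]
Varint 3: bytes[6:8] = 98 22 -> value 4376 (2 byte(s))
  byte[8]=0xF9 cont=1 payload=0x79=121: acc |= 121<<0 -> acc=121 shift=7
  byte[9]=0xD2 cont=1 payload=0x52=82: acc |= 82<<7 -> acc=10617 shift=14
  byte[10]=0x9F cont=1 payload=0x1F=31: acc |= 31<<14 -> acc=518521 shift=21
  byte[11]=0x29 cont=0 payload=0x29=41: acc |= 41<<21 -> acc=86501753 shift=28 [end]
Varint 4: bytes[8:12] = F9 D2 9F 29 -> value 86501753 (4 byte(s))

Answer: 3 3 2 4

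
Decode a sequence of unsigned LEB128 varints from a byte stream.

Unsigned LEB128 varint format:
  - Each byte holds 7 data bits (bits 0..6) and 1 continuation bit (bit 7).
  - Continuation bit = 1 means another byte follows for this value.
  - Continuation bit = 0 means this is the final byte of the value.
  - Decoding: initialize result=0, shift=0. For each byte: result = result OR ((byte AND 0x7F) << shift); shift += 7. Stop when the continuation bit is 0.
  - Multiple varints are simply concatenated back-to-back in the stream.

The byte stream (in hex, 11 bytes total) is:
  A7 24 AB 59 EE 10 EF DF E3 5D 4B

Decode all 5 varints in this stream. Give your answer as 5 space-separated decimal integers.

Answer: 4647 11435 2158 196669423 75

Derivation:
  byte[0]=0xA7 cont=1 payload=0x27=39: acc |= 39<<0 -> acc=39 shift=7
  byte[1]=0x24 cont=0 payload=0x24=36: acc |= 36<<7 -> acc=4647 shift=14 [end]
Varint 1: bytes[0:2] = A7 24 -> value 4647 (2 byte(s))
  byte[2]=0xAB cont=1 payload=0x2B=43: acc |= 43<<0 -> acc=43 shift=7
  byte[3]=0x59 cont=0 payload=0x59=89: acc |= 89<<7 -> acc=11435 shift=14 [end]
Varint 2: bytes[2:4] = AB 59 -> value 11435 (2 byte(s))
  byte[4]=0xEE cont=1 payload=0x6E=110: acc |= 110<<0 -> acc=110 shift=7
  byte[5]=0x10 cont=0 payload=0x10=16: acc |= 16<<7 -> acc=2158 shift=14 [end]
Varint 3: bytes[4:6] = EE 10 -> value 2158 (2 byte(s))
  byte[6]=0xEF cont=1 payload=0x6F=111: acc |= 111<<0 -> acc=111 shift=7
  byte[7]=0xDF cont=1 payload=0x5F=95: acc |= 95<<7 -> acc=12271 shift=14
  byte[8]=0xE3 cont=1 payload=0x63=99: acc |= 99<<14 -> acc=1634287 shift=21
  byte[9]=0x5D cont=0 payload=0x5D=93: acc |= 93<<21 -> acc=196669423 shift=28 [end]
Varint 4: bytes[6:10] = EF DF E3 5D -> value 196669423 (4 byte(s))
  byte[10]=0x4B cont=0 payload=0x4B=75: acc |= 75<<0 -> acc=75 shift=7 [end]
Varint 5: bytes[10:11] = 4B -> value 75 (1 byte(s))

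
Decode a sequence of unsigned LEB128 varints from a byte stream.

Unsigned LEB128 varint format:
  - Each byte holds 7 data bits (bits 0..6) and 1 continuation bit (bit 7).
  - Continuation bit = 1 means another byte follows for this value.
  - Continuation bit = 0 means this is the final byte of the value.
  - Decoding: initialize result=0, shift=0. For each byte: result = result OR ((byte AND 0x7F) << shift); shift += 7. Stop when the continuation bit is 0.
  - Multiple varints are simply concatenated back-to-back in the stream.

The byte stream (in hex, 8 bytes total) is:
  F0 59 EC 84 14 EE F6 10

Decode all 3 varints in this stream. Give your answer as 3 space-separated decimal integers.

  byte[0]=0xF0 cont=1 payload=0x70=112: acc |= 112<<0 -> acc=112 shift=7
  byte[1]=0x59 cont=0 payload=0x59=89: acc |= 89<<7 -> acc=11504 shift=14 [end]
Varint 1: bytes[0:2] = F0 59 -> value 11504 (2 byte(s))
  byte[2]=0xEC cont=1 payload=0x6C=108: acc |= 108<<0 -> acc=108 shift=7
  byte[3]=0x84 cont=1 payload=0x04=4: acc |= 4<<7 -> acc=620 shift=14
  byte[4]=0x14 cont=0 payload=0x14=20: acc |= 20<<14 -> acc=328300 shift=21 [end]
Varint 2: bytes[2:5] = EC 84 14 -> value 328300 (3 byte(s))
  byte[5]=0xEE cont=1 payload=0x6E=110: acc |= 110<<0 -> acc=110 shift=7
  byte[6]=0xF6 cont=1 payload=0x76=118: acc |= 118<<7 -> acc=15214 shift=14
  byte[7]=0x10 cont=0 payload=0x10=16: acc |= 16<<14 -> acc=277358 shift=21 [end]
Varint 3: bytes[5:8] = EE F6 10 -> value 277358 (3 byte(s))

Answer: 11504 328300 277358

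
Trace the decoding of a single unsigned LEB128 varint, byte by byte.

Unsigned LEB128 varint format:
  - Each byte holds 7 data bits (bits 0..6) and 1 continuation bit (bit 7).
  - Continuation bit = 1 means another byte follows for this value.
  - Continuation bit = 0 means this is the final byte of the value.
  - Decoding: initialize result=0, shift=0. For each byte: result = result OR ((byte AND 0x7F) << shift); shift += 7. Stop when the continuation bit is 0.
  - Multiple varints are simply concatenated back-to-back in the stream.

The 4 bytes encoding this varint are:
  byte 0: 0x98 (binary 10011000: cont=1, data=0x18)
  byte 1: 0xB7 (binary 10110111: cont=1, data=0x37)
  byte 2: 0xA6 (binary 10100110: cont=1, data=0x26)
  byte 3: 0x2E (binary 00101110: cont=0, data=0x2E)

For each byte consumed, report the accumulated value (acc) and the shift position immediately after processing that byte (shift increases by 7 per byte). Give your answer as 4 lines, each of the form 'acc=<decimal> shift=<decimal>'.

Answer: acc=24 shift=7
acc=7064 shift=14
acc=629656 shift=21
acc=97098648 shift=28

Derivation:
byte 0=0x98: payload=0x18=24, contrib = 24<<0 = 24; acc -> 24, shift -> 7
byte 1=0xB7: payload=0x37=55, contrib = 55<<7 = 7040; acc -> 7064, shift -> 14
byte 2=0xA6: payload=0x26=38, contrib = 38<<14 = 622592; acc -> 629656, shift -> 21
byte 3=0x2E: payload=0x2E=46, contrib = 46<<21 = 96468992; acc -> 97098648, shift -> 28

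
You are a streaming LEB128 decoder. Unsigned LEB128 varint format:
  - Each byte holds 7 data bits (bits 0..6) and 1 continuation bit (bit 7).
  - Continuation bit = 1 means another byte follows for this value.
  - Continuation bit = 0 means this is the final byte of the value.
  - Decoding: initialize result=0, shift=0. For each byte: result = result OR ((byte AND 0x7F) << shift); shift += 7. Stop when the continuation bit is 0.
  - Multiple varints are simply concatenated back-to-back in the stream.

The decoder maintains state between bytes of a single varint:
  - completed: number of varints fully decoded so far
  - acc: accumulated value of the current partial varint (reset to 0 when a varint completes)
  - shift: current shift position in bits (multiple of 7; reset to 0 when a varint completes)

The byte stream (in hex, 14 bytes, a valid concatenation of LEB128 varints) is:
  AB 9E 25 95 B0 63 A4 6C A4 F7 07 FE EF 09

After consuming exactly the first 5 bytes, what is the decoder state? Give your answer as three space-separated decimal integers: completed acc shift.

byte[0]=0xAB cont=1 payload=0x2B: acc |= 43<<0 -> completed=0 acc=43 shift=7
byte[1]=0x9E cont=1 payload=0x1E: acc |= 30<<7 -> completed=0 acc=3883 shift=14
byte[2]=0x25 cont=0 payload=0x25: varint #1 complete (value=610091); reset -> completed=1 acc=0 shift=0
byte[3]=0x95 cont=1 payload=0x15: acc |= 21<<0 -> completed=1 acc=21 shift=7
byte[4]=0xB0 cont=1 payload=0x30: acc |= 48<<7 -> completed=1 acc=6165 shift=14

Answer: 1 6165 14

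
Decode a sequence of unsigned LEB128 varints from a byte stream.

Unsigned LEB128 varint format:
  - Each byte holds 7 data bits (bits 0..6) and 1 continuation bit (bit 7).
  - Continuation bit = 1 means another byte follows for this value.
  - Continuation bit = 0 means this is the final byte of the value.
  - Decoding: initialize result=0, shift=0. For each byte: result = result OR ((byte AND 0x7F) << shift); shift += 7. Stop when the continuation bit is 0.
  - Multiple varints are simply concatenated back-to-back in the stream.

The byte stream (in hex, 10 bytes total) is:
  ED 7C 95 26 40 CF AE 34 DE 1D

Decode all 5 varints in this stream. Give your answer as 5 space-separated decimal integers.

Answer: 15981 4885 64 857935 3806

Derivation:
  byte[0]=0xED cont=1 payload=0x6D=109: acc |= 109<<0 -> acc=109 shift=7
  byte[1]=0x7C cont=0 payload=0x7C=124: acc |= 124<<7 -> acc=15981 shift=14 [end]
Varint 1: bytes[0:2] = ED 7C -> value 15981 (2 byte(s))
  byte[2]=0x95 cont=1 payload=0x15=21: acc |= 21<<0 -> acc=21 shift=7
  byte[3]=0x26 cont=0 payload=0x26=38: acc |= 38<<7 -> acc=4885 shift=14 [end]
Varint 2: bytes[2:4] = 95 26 -> value 4885 (2 byte(s))
  byte[4]=0x40 cont=0 payload=0x40=64: acc |= 64<<0 -> acc=64 shift=7 [end]
Varint 3: bytes[4:5] = 40 -> value 64 (1 byte(s))
  byte[5]=0xCF cont=1 payload=0x4F=79: acc |= 79<<0 -> acc=79 shift=7
  byte[6]=0xAE cont=1 payload=0x2E=46: acc |= 46<<7 -> acc=5967 shift=14
  byte[7]=0x34 cont=0 payload=0x34=52: acc |= 52<<14 -> acc=857935 shift=21 [end]
Varint 4: bytes[5:8] = CF AE 34 -> value 857935 (3 byte(s))
  byte[8]=0xDE cont=1 payload=0x5E=94: acc |= 94<<0 -> acc=94 shift=7
  byte[9]=0x1D cont=0 payload=0x1D=29: acc |= 29<<7 -> acc=3806 shift=14 [end]
Varint 5: bytes[8:10] = DE 1D -> value 3806 (2 byte(s))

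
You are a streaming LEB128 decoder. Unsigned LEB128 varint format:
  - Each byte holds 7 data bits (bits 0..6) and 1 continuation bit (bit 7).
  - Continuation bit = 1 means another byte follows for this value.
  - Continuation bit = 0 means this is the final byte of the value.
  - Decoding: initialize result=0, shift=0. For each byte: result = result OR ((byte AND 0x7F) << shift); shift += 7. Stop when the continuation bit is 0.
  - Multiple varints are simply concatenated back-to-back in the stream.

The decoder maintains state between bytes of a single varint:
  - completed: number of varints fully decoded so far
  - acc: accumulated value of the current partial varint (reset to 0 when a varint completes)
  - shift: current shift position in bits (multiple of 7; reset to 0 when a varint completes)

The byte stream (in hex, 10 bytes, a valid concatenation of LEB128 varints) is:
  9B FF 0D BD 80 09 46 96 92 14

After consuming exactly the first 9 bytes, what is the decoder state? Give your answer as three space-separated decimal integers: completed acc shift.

byte[0]=0x9B cont=1 payload=0x1B: acc |= 27<<0 -> completed=0 acc=27 shift=7
byte[1]=0xFF cont=1 payload=0x7F: acc |= 127<<7 -> completed=0 acc=16283 shift=14
byte[2]=0x0D cont=0 payload=0x0D: varint #1 complete (value=229275); reset -> completed=1 acc=0 shift=0
byte[3]=0xBD cont=1 payload=0x3D: acc |= 61<<0 -> completed=1 acc=61 shift=7
byte[4]=0x80 cont=1 payload=0x00: acc |= 0<<7 -> completed=1 acc=61 shift=14
byte[5]=0x09 cont=0 payload=0x09: varint #2 complete (value=147517); reset -> completed=2 acc=0 shift=0
byte[6]=0x46 cont=0 payload=0x46: varint #3 complete (value=70); reset -> completed=3 acc=0 shift=0
byte[7]=0x96 cont=1 payload=0x16: acc |= 22<<0 -> completed=3 acc=22 shift=7
byte[8]=0x92 cont=1 payload=0x12: acc |= 18<<7 -> completed=3 acc=2326 shift=14

Answer: 3 2326 14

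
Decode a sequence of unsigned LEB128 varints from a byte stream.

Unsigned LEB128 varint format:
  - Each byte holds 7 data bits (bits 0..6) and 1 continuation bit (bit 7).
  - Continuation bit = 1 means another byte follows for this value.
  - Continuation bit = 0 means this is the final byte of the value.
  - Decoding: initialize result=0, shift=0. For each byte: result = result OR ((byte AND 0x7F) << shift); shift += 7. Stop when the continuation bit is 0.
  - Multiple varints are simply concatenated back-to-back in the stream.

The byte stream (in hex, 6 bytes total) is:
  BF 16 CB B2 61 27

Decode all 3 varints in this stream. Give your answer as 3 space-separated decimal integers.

Answer: 2879 1595723 39

Derivation:
  byte[0]=0xBF cont=1 payload=0x3F=63: acc |= 63<<0 -> acc=63 shift=7
  byte[1]=0x16 cont=0 payload=0x16=22: acc |= 22<<7 -> acc=2879 shift=14 [end]
Varint 1: bytes[0:2] = BF 16 -> value 2879 (2 byte(s))
  byte[2]=0xCB cont=1 payload=0x4B=75: acc |= 75<<0 -> acc=75 shift=7
  byte[3]=0xB2 cont=1 payload=0x32=50: acc |= 50<<7 -> acc=6475 shift=14
  byte[4]=0x61 cont=0 payload=0x61=97: acc |= 97<<14 -> acc=1595723 shift=21 [end]
Varint 2: bytes[2:5] = CB B2 61 -> value 1595723 (3 byte(s))
  byte[5]=0x27 cont=0 payload=0x27=39: acc |= 39<<0 -> acc=39 shift=7 [end]
Varint 3: bytes[5:6] = 27 -> value 39 (1 byte(s))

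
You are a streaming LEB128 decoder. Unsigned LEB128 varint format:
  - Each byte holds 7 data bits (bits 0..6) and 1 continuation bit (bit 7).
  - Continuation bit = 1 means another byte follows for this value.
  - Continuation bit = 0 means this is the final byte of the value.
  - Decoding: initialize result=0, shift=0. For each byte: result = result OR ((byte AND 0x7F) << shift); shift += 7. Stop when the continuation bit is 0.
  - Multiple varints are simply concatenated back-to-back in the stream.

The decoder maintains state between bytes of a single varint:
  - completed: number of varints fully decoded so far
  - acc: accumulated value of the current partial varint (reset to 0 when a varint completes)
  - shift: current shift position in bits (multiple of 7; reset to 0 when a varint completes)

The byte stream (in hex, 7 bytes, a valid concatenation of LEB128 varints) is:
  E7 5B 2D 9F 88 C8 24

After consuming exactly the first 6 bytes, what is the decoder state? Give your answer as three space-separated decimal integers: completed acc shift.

byte[0]=0xE7 cont=1 payload=0x67: acc |= 103<<0 -> completed=0 acc=103 shift=7
byte[1]=0x5B cont=0 payload=0x5B: varint #1 complete (value=11751); reset -> completed=1 acc=0 shift=0
byte[2]=0x2D cont=0 payload=0x2D: varint #2 complete (value=45); reset -> completed=2 acc=0 shift=0
byte[3]=0x9F cont=1 payload=0x1F: acc |= 31<<0 -> completed=2 acc=31 shift=7
byte[4]=0x88 cont=1 payload=0x08: acc |= 8<<7 -> completed=2 acc=1055 shift=14
byte[5]=0xC8 cont=1 payload=0x48: acc |= 72<<14 -> completed=2 acc=1180703 shift=21

Answer: 2 1180703 21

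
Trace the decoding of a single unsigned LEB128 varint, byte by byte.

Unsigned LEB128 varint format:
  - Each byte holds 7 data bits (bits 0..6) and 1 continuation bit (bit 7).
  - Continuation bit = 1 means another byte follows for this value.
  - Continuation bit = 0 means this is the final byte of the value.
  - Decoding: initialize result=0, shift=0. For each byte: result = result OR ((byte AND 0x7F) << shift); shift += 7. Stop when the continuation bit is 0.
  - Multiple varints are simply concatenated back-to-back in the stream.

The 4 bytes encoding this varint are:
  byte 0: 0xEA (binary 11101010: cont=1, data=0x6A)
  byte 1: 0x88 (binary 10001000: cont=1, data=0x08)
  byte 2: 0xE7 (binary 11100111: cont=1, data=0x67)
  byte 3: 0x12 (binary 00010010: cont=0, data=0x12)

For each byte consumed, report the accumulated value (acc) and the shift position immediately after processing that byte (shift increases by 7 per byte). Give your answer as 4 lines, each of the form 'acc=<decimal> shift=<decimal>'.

Answer: acc=106 shift=7
acc=1130 shift=14
acc=1688682 shift=21
acc=39437418 shift=28

Derivation:
byte 0=0xEA: payload=0x6A=106, contrib = 106<<0 = 106; acc -> 106, shift -> 7
byte 1=0x88: payload=0x08=8, contrib = 8<<7 = 1024; acc -> 1130, shift -> 14
byte 2=0xE7: payload=0x67=103, contrib = 103<<14 = 1687552; acc -> 1688682, shift -> 21
byte 3=0x12: payload=0x12=18, contrib = 18<<21 = 37748736; acc -> 39437418, shift -> 28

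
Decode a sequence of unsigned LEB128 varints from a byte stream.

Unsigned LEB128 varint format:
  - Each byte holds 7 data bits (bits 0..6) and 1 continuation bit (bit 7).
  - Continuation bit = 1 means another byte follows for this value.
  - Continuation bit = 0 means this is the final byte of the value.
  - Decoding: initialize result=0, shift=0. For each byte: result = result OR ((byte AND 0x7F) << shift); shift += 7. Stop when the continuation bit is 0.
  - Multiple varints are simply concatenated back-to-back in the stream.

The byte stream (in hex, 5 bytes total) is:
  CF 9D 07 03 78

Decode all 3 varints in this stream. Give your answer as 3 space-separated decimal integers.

  byte[0]=0xCF cont=1 payload=0x4F=79: acc |= 79<<0 -> acc=79 shift=7
  byte[1]=0x9D cont=1 payload=0x1D=29: acc |= 29<<7 -> acc=3791 shift=14
  byte[2]=0x07 cont=0 payload=0x07=7: acc |= 7<<14 -> acc=118479 shift=21 [end]
Varint 1: bytes[0:3] = CF 9D 07 -> value 118479 (3 byte(s))
  byte[3]=0x03 cont=0 payload=0x03=3: acc |= 3<<0 -> acc=3 shift=7 [end]
Varint 2: bytes[3:4] = 03 -> value 3 (1 byte(s))
  byte[4]=0x78 cont=0 payload=0x78=120: acc |= 120<<0 -> acc=120 shift=7 [end]
Varint 3: bytes[4:5] = 78 -> value 120 (1 byte(s))

Answer: 118479 3 120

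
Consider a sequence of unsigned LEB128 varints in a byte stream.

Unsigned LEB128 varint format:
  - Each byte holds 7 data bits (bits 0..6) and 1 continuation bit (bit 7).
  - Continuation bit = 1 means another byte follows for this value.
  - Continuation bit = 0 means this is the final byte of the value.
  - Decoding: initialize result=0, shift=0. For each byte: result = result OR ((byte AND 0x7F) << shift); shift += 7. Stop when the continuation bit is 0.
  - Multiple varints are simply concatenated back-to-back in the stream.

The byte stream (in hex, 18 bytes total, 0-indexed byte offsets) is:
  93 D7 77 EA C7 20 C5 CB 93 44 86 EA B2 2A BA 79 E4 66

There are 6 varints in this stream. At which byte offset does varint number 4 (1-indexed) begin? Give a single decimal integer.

Answer: 10

Derivation:
  byte[0]=0x93 cont=1 payload=0x13=19: acc |= 19<<0 -> acc=19 shift=7
  byte[1]=0xD7 cont=1 payload=0x57=87: acc |= 87<<7 -> acc=11155 shift=14
  byte[2]=0x77 cont=0 payload=0x77=119: acc |= 119<<14 -> acc=1960851 shift=21 [end]
Varint 1: bytes[0:3] = 93 D7 77 -> value 1960851 (3 byte(s))
  byte[3]=0xEA cont=1 payload=0x6A=106: acc |= 106<<0 -> acc=106 shift=7
  byte[4]=0xC7 cont=1 payload=0x47=71: acc |= 71<<7 -> acc=9194 shift=14
  byte[5]=0x20 cont=0 payload=0x20=32: acc |= 32<<14 -> acc=533482 shift=21 [end]
Varint 2: bytes[3:6] = EA C7 20 -> value 533482 (3 byte(s))
  byte[6]=0xC5 cont=1 payload=0x45=69: acc |= 69<<0 -> acc=69 shift=7
  byte[7]=0xCB cont=1 payload=0x4B=75: acc |= 75<<7 -> acc=9669 shift=14
  byte[8]=0x93 cont=1 payload=0x13=19: acc |= 19<<14 -> acc=320965 shift=21
  byte[9]=0x44 cont=0 payload=0x44=68: acc |= 68<<21 -> acc=142927301 shift=28 [end]
Varint 3: bytes[6:10] = C5 CB 93 44 -> value 142927301 (4 byte(s))
  byte[10]=0x86 cont=1 payload=0x06=6: acc |= 6<<0 -> acc=6 shift=7
  byte[11]=0xEA cont=1 payload=0x6A=106: acc |= 106<<7 -> acc=13574 shift=14
  byte[12]=0xB2 cont=1 payload=0x32=50: acc |= 50<<14 -> acc=832774 shift=21
  byte[13]=0x2A cont=0 payload=0x2A=42: acc |= 42<<21 -> acc=88913158 shift=28 [end]
Varint 4: bytes[10:14] = 86 EA B2 2A -> value 88913158 (4 byte(s))
  byte[14]=0xBA cont=1 payload=0x3A=58: acc |= 58<<0 -> acc=58 shift=7
  byte[15]=0x79 cont=0 payload=0x79=121: acc |= 121<<7 -> acc=15546 shift=14 [end]
Varint 5: bytes[14:16] = BA 79 -> value 15546 (2 byte(s))
  byte[16]=0xE4 cont=1 payload=0x64=100: acc |= 100<<0 -> acc=100 shift=7
  byte[17]=0x66 cont=0 payload=0x66=102: acc |= 102<<7 -> acc=13156 shift=14 [end]
Varint 6: bytes[16:18] = E4 66 -> value 13156 (2 byte(s))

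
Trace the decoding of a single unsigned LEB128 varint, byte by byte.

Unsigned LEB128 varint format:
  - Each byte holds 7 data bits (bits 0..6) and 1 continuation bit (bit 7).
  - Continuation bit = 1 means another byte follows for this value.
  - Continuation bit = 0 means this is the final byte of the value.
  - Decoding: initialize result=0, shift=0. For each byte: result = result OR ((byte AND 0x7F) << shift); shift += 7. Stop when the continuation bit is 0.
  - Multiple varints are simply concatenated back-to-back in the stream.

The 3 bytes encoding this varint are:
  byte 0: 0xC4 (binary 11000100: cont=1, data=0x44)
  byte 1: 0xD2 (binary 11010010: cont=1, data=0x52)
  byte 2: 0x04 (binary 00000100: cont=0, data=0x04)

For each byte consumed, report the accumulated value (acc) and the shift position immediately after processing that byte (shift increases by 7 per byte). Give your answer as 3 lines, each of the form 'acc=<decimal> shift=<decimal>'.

Answer: acc=68 shift=7
acc=10564 shift=14
acc=76100 shift=21

Derivation:
byte 0=0xC4: payload=0x44=68, contrib = 68<<0 = 68; acc -> 68, shift -> 7
byte 1=0xD2: payload=0x52=82, contrib = 82<<7 = 10496; acc -> 10564, shift -> 14
byte 2=0x04: payload=0x04=4, contrib = 4<<14 = 65536; acc -> 76100, shift -> 21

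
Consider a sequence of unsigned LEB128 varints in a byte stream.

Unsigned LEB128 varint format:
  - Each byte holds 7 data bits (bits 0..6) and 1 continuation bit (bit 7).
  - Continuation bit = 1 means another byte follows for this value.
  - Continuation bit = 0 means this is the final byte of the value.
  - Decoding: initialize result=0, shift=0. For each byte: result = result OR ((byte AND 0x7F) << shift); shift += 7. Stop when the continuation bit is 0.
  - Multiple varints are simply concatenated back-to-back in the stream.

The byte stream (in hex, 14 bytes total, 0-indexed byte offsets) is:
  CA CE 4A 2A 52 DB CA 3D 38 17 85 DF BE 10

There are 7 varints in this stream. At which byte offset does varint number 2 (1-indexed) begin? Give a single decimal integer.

  byte[0]=0xCA cont=1 payload=0x4A=74: acc |= 74<<0 -> acc=74 shift=7
  byte[1]=0xCE cont=1 payload=0x4E=78: acc |= 78<<7 -> acc=10058 shift=14
  byte[2]=0x4A cont=0 payload=0x4A=74: acc |= 74<<14 -> acc=1222474 shift=21 [end]
Varint 1: bytes[0:3] = CA CE 4A -> value 1222474 (3 byte(s))
  byte[3]=0x2A cont=0 payload=0x2A=42: acc |= 42<<0 -> acc=42 shift=7 [end]
Varint 2: bytes[3:4] = 2A -> value 42 (1 byte(s))
  byte[4]=0x52 cont=0 payload=0x52=82: acc |= 82<<0 -> acc=82 shift=7 [end]
Varint 3: bytes[4:5] = 52 -> value 82 (1 byte(s))
  byte[5]=0xDB cont=1 payload=0x5B=91: acc |= 91<<0 -> acc=91 shift=7
  byte[6]=0xCA cont=1 payload=0x4A=74: acc |= 74<<7 -> acc=9563 shift=14
  byte[7]=0x3D cont=0 payload=0x3D=61: acc |= 61<<14 -> acc=1008987 shift=21 [end]
Varint 4: bytes[5:8] = DB CA 3D -> value 1008987 (3 byte(s))
  byte[8]=0x38 cont=0 payload=0x38=56: acc |= 56<<0 -> acc=56 shift=7 [end]
Varint 5: bytes[8:9] = 38 -> value 56 (1 byte(s))
  byte[9]=0x17 cont=0 payload=0x17=23: acc |= 23<<0 -> acc=23 shift=7 [end]
Varint 6: bytes[9:10] = 17 -> value 23 (1 byte(s))
  byte[10]=0x85 cont=1 payload=0x05=5: acc |= 5<<0 -> acc=5 shift=7
  byte[11]=0xDF cont=1 payload=0x5F=95: acc |= 95<<7 -> acc=12165 shift=14
  byte[12]=0xBE cont=1 payload=0x3E=62: acc |= 62<<14 -> acc=1027973 shift=21
  byte[13]=0x10 cont=0 payload=0x10=16: acc |= 16<<21 -> acc=34582405 shift=28 [end]
Varint 7: bytes[10:14] = 85 DF BE 10 -> value 34582405 (4 byte(s))

Answer: 3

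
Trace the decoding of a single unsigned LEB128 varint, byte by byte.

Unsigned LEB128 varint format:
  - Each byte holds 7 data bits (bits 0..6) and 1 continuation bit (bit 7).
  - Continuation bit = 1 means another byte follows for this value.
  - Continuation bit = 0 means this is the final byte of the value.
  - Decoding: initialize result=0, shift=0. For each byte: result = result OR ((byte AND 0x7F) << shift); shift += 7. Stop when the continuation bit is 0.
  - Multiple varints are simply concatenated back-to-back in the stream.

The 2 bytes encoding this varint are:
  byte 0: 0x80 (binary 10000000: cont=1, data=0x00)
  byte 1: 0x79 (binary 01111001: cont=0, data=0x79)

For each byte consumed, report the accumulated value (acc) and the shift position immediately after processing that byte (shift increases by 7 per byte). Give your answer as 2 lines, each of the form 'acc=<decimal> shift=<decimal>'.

byte 0=0x80: payload=0x00=0, contrib = 0<<0 = 0; acc -> 0, shift -> 7
byte 1=0x79: payload=0x79=121, contrib = 121<<7 = 15488; acc -> 15488, shift -> 14

Answer: acc=0 shift=7
acc=15488 shift=14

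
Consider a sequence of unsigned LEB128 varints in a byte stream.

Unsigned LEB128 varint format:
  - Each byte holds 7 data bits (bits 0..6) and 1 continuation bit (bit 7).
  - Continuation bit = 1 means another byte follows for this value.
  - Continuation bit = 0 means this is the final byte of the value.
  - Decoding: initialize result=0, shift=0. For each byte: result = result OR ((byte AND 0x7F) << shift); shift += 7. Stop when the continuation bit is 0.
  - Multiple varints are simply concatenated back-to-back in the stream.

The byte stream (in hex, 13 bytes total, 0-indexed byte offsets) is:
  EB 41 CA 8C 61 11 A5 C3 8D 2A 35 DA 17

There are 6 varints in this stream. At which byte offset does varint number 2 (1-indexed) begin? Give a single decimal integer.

Answer: 2

Derivation:
  byte[0]=0xEB cont=1 payload=0x6B=107: acc |= 107<<0 -> acc=107 shift=7
  byte[1]=0x41 cont=0 payload=0x41=65: acc |= 65<<7 -> acc=8427 shift=14 [end]
Varint 1: bytes[0:2] = EB 41 -> value 8427 (2 byte(s))
  byte[2]=0xCA cont=1 payload=0x4A=74: acc |= 74<<0 -> acc=74 shift=7
  byte[3]=0x8C cont=1 payload=0x0C=12: acc |= 12<<7 -> acc=1610 shift=14
  byte[4]=0x61 cont=0 payload=0x61=97: acc |= 97<<14 -> acc=1590858 shift=21 [end]
Varint 2: bytes[2:5] = CA 8C 61 -> value 1590858 (3 byte(s))
  byte[5]=0x11 cont=0 payload=0x11=17: acc |= 17<<0 -> acc=17 shift=7 [end]
Varint 3: bytes[5:6] = 11 -> value 17 (1 byte(s))
  byte[6]=0xA5 cont=1 payload=0x25=37: acc |= 37<<0 -> acc=37 shift=7
  byte[7]=0xC3 cont=1 payload=0x43=67: acc |= 67<<7 -> acc=8613 shift=14
  byte[8]=0x8D cont=1 payload=0x0D=13: acc |= 13<<14 -> acc=221605 shift=21
  byte[9]=0x2A cont=0 payload=0x2A=42: acc |= 42<<21 -> acc=88301989 shift=28 [end]
Varint 4: bytes[6:10] = A5 C3 8D 2A -> value 88301989 (4 byte(s))
  byte[10]=0x35 cont=0 payload=0x35=53: acc |= 53<<0 -> acc=53 shift=7 [end]
Varint 5: bytes[10:11] = 35 -> value 53 (1 byte(s))
  byte[11]=0xDA cont=1 payload=0x5A=90: acc |= 90<<0 -> acc=90 shift=7
  byte[12]=0x17 cont=0 payload=0x17=23: acc |= 23<<7 -> acc=3034 shift=14 [end]
Varint 6: bytes[11:13] = DA 17 -> value 3034 (2 byte(s))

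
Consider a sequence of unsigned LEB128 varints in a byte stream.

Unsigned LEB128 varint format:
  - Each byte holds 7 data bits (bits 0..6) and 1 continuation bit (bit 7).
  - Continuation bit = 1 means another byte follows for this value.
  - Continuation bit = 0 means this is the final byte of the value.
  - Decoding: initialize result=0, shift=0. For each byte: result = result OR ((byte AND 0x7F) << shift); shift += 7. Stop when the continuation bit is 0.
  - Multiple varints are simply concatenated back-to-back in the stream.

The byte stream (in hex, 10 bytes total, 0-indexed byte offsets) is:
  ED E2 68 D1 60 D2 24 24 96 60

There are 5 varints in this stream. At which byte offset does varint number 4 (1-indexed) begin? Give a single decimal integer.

Answer: 7

Derivation:
  byte[0]=0xED cont=1 payload=0x6D=109: acc |= 109<<0 -> acc=109 shift=7
  byte[1]=0xE2 cont=1 payload=0x62=98: acc |= 98<<7 -> acc=12653 shift=14
  byte[2]=0x68 cont=0 payload=0x68=104: acc |= 104<<14 -> acc=1716589 shift=21 [end]
Varint 1: bytes[0:3] = ED E2 68 -> value 1716589 (3 byte(s))
  byte[3]=0xD1 cont=1 payload=0x51=81: acc |= 81<<0 -> acc=81 shift=7
  byte[4]=0x60 cont=0 payload=0x60=96: acc |= 96<<7 -> acc=12369 shift=14 [end]
Varint 2: bytes[3:5] = D1 60 -> value 12369 (2 byte(s))
  byte[5]=0xD2 cont=1 payload=0x52=82: acc |= 82<<0 -> acc=82 shift=7
  byte[6]=0x24 cont=0 payload=0x24=36: acc |= 36<<7 -> acc=4690 shift=14 [end]
Varint 3: bytes[5:7] = D2 24 -> value 4690 (2 byte(s))
  byte[7]=0x24 cont=0 payload=0x24=36: acc |= 36<<0 -> acc=36 shift=7 [end]
Varint 4: bytes[7:8] = 24 -> value 36 (1 byte(s))
  byte[8]=0x96 cont=1 payload=0x16=22: acc |= 22<<0 -> acc=22 shift=7
  byte[9]=0x60 cont=0 payload=0x60=96: acc |= 96<<7 -> acc=12310 shift=14 [end]
Varint 5: bytes[8:10] = 96 60 -> value 12310 (2 byte(s))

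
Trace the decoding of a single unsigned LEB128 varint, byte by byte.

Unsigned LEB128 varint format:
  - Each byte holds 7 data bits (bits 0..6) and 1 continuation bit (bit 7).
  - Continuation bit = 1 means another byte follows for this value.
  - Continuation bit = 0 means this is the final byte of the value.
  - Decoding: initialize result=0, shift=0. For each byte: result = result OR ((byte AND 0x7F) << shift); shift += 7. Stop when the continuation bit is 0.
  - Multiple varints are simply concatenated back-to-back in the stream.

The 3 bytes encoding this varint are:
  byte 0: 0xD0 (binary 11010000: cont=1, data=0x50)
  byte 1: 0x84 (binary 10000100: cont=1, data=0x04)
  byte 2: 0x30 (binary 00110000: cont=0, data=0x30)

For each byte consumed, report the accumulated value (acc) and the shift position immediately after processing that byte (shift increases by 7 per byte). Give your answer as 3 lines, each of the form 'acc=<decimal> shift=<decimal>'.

byte 0=0xD0: payload=0x50=80, contrib = 80<<0 = 80; acc -> 80, shift -> 7
byte 1=0x84: payload=0x04=4, contrib = 4<<7 = 512; acc -> 592, shift -> 14
byte 2=0x30: payload=0x30=48, contrib = 48<<14 = 786432; acc -> 787024, shift -> 21

Answer: acc=80 shift=7
acc=592 shift=14
acc=787024 shift=21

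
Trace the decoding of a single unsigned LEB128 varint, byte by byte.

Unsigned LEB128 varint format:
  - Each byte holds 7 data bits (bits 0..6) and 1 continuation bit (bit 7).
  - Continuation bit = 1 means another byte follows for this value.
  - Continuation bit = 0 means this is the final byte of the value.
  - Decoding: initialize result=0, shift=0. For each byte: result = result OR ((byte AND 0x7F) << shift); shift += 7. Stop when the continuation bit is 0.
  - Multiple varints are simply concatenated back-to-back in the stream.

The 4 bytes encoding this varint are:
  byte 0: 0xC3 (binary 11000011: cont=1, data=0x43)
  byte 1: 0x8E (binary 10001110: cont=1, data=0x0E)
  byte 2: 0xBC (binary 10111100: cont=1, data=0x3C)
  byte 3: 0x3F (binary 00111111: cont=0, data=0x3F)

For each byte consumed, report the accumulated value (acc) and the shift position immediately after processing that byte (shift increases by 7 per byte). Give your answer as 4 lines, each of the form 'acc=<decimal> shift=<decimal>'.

byte 0=0xC3: payload=0x43=67, contrib = 67<<0 = 67; acc -> 67, shift -> 7
byte 1=0x8E: payload=0x0E=14, contrib = 14<<7 = 1792; acc -> 1859, shift -> 14
byte 2=0xBC: payload=0x3C=60, contrib = 60<<14 = 983040; acc -> 984899, shift -> 21
byte 3=0x3F: payload=0x3F=63, contrib = 63<<21 = 132120576; acc -> 133105475, shift -> 28

Answer: acc=67 shift=7
acc=1859 shift=14
acc=984899 shift=21
acc=133105475 shift=28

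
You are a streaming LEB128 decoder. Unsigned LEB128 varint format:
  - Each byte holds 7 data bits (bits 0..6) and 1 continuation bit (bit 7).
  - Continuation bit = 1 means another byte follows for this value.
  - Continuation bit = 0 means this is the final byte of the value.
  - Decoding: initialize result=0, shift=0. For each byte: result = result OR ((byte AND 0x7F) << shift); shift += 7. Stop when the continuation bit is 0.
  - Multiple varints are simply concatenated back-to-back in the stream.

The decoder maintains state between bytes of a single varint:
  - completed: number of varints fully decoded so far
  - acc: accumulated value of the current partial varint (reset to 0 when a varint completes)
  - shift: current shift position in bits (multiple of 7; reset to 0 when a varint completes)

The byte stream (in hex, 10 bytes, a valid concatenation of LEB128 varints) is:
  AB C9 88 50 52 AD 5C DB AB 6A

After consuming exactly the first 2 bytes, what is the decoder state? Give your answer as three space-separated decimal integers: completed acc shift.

byte[0]=0xAB cont=1 payload=0x2B: acc |= 43<<0 -> completed=0 acc=43 shift=7
byte[1]=0xC9 cont=1 payload=0x49: acc |= 73<<7 -> completed=0 acc=9387 shift=14

Answer: 0 9387 14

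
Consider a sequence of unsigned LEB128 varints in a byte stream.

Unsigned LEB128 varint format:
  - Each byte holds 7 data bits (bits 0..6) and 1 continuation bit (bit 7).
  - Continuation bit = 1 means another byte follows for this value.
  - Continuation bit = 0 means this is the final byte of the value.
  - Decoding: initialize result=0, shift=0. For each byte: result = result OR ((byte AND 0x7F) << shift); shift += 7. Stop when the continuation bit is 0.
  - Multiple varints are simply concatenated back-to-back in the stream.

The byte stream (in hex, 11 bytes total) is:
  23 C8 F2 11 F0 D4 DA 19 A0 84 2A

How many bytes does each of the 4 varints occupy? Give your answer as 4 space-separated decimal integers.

  byte[0]=0x23 cont=0 payload=0x23=35: acc |= 35<<0 -> acc=35 shift=7 [end]
Varint 1: bytes[0:1] = 23 -> value 35 (1 byte(s))
  byte[1]=0xC8 cont=1 payload=0x48=72: acc |= 72<<0 -> acc=72 shift=7
  byte[2]=0xF2 cont=1 payload=0x72=114: acc |= 114<<7 -> acc=14664 shift=14
  byte[3]=0x11 cont=0 payload=0x11=17: acc |= 17<<14 -> acc=293192 shift=21 [end]
Varint 2: bytes[1:4] = C8 F2 11 -> value 293192 (3 byte(s))
  byte[4]=0xF0 cont=1 payload=0x70=112: acc |= 112<<0 -> acc=112 shift=7
  byte[5]=0xD4 cont=1 payload=0x54=84: acc |= 84<<7 -> acc=10864 shift=14
  byte[6]=0xDA cont=1 payload=0x5A=90: acc |= 90<<14 -> acc=1485424 shift=21
  byte[7]=0x19 cont=0 payload=0x19=25: acc |= 25<<21 -> acc=53914224 shift=28 [end]
Varint 3: bytes[4:8] = F0 D4 DA 19 -> value 53914224 (4 byte(s))
  byte[8]=0xA0 cont=1 payload=0x20=32: acc |= 32<<0 -> acc=32 shift=7
  byte[9]=0x84 cont=1 payload=0x04=4: acc |= 4<<7 -> acc=544 shift=14
  byte[10]=0x2A cont=0 payload=0x2A=42: acc |= 42<<14 -> acc=688672 shift=21 [end]
Varint 4: bytes[8:11] = A0 84 2A -> value 688672 (3 byte(s))

Answer: 1 3 4 3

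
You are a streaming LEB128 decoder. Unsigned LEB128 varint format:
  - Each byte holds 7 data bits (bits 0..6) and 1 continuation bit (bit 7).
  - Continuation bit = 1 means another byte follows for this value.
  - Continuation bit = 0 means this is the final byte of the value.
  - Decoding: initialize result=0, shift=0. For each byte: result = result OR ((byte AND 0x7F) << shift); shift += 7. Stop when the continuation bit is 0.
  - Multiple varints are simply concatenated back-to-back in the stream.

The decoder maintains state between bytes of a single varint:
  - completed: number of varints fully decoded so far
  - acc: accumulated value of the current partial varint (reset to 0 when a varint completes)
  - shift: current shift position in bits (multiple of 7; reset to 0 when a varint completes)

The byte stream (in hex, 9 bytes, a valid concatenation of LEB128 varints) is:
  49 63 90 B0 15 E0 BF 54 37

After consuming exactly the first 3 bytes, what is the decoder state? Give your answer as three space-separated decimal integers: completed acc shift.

Answer: 2 16 7

Derivation:
byte[0]=0x49 cont=0 payload=0x49: varint #1 complete (value=73); reset -> completed=1 acc=0 shift=0
byte[1]=0x63 cont=0 payload=0x63: varint #2 complete (value=99); reset -> completed=2 acc=0 shift=0
byte[2]=0x90 cont=1 payload=0x10: acc |= 16<<0 -> completed=2 acc=16 shift=7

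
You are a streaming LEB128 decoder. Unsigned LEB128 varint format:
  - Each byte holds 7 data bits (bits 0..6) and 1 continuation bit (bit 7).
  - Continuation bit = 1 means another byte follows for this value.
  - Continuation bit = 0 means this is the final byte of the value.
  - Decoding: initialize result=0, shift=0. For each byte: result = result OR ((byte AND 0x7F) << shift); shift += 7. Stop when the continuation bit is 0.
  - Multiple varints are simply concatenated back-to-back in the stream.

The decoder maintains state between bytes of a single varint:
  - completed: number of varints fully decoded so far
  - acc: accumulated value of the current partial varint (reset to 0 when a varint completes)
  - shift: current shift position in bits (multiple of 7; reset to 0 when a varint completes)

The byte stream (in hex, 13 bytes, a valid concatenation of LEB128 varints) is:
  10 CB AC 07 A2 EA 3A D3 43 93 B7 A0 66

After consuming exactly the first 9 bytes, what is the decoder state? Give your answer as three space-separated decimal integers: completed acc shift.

Answer: 4 0 0

Derivation:
byte[0]=0x10 cont=0 payload=0x10: varint #1 complete (value=16); reset -> completed=1 acc=0 shift=0
byte[1]=0xCB cont=1 payload=0x4B: acc |= 75<<0 -> completed=1 acc=75 shift=7
byte[2]=0xAC cont=1 payload=0x2C: acc |= 44<<7 -> completed=1 acc=5707 shift=14
byte[3]=0x07 cont=0 payload=0x07: varint #2 complete (value=120395); reset -> completed=2 acc=0 shift=0
byte[4]=0xA2 cont=1 payload=0x22: acc |= 34<<0 -> completed=2 acc=34 shift=7
byte[5]=0xEA cont=1 payload=0x6A: acc |= 106<<7 -> completed=2 acc=13602 shift=14
byte[6]=0x3A cont=0 payload=0x3A: varint #3 complete (value=963874); reset -> completed=3 acc=0 shift=0
byte[7]=0xD3 cont=1 payload=0x53: acc |= 83<<0 -> completed=3 acc=83 shift=7
byte[8]=0x43 cont=0 payload=0x43: varint #4 complete (value=8659); reset -> completed=4 acc=0 shift=0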